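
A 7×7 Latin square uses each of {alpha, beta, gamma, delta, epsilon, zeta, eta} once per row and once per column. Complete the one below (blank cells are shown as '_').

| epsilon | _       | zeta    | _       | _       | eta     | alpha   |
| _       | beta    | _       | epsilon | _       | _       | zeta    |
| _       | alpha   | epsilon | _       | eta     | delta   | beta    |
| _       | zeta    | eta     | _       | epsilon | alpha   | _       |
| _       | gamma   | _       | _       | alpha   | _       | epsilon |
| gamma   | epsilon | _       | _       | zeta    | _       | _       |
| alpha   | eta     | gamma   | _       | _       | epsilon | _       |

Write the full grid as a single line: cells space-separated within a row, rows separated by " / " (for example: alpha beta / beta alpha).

epsilon delta zeta beta gamma eta alpha / eta beta alpha epsilon delta gamma zeta / zeta alpha epsilon gamma eta delta beta / beta zeta eta delta epsilon alpha gamma / delta gamma beta eta alpha zeta epsilon / gamma epsilon delta alpha zeta beta eta / alpha eta gamma zeta beta epsilon delta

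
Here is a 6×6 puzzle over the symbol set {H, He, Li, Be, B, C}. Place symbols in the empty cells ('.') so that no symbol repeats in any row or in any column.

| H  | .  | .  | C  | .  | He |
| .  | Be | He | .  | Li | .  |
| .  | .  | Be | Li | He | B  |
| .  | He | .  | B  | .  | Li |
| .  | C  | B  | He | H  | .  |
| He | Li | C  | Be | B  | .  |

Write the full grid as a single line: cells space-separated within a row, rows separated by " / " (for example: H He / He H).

H B Li C Be He / B Be He H Li C / C H Be Li He B / Be He H B C Li / Li C B He H Be / He Li C Be B H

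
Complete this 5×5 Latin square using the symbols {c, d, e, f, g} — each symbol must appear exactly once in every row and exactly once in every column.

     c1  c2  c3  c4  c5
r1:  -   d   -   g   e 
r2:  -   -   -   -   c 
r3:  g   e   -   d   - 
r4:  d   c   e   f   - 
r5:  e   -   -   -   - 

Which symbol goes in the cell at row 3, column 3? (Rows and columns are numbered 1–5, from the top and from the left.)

c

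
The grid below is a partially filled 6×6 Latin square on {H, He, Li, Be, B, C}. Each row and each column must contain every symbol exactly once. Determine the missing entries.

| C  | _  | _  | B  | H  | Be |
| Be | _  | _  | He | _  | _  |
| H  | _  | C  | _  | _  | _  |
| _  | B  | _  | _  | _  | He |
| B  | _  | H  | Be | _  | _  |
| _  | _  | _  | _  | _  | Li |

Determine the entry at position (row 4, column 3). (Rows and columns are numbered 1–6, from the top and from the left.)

Be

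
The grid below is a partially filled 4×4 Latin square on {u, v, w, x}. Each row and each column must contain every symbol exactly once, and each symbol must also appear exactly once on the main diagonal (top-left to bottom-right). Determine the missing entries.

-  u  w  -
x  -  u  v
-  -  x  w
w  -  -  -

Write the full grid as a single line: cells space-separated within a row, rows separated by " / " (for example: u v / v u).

Cell (r1,c1): row 1 has {u,w}; column 1 has {w,x}; the diagonal has {x} → v.
Cell (r1,c4): row 1 has {u,v,w}; column 4 has {v,w} → x.
Cell (r2,c2): row 2 has {u,v,x}; column 2 has {u}; the diagonal has {v,x} → w.
Cell (r3,c1): row 3 has {w,x}; column 1 has {v,w,x} → u.
Cell (r3,c2): row 3 has {u,w,x}; column 2 has {u,w} → v.
Cell (r4,c2): row 4 has {w}; column 2 has {u,v,w} → x.
Cell (r4,c3): row 4 has {w,x}; column 3 has {u,w,x} → v.
Cell (r4,c4): row 4 has {v,w,x}; column 4 has {v,w,x}; the diagonal has {v,w,x} → u.

v u w x / x w u v / u v x w / w x v u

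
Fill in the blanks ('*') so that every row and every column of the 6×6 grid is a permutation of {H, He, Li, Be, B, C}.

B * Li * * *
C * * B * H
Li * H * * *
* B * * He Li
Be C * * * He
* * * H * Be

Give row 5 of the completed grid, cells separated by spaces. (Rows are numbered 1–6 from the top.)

Be C B Li H He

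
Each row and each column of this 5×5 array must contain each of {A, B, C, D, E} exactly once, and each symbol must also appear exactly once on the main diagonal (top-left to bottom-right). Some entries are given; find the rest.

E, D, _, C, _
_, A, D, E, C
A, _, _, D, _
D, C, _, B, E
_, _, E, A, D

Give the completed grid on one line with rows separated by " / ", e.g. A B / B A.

E D B C A / B A D E C / A E C D B / D C A B E / C B E A D

(r2,c1) = B
(r3,c3) = C
(r3,c5) = B
(r4,c3) = A
(r5,c1) = C
(r5,c2) = B
(r1,c3) = B
(r1,c5) = A
(r3,c2) = E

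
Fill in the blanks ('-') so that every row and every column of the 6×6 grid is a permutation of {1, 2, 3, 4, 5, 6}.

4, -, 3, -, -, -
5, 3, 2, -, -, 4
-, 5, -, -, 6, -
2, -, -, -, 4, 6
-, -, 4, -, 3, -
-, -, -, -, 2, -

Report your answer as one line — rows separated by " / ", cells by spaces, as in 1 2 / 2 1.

4 6 3 2 5 1 / 5 3 2 6 1 4 / 3 5 1 4 6 2 / 2 1 5 3 4 6 / 6 2 4 1 3 5 / 1 4 6 5 2 3

At row 2, column 5: row 2 has {2,3,4,5}; column 5 has {2,3,4,6}; that leaves 1.
At row 3, column 3: row 3 has {5,6}; column 3 has {2,3,4}; that leaves 1.
At row 4, column 2: row 4 has {2,4,6}; column 2 has {3,5}; that leaves 1.
At row 4, column 3: row 4 has {1,2,4,6}; column 3 has {1,2,3,4}; that leaves 5.
At row 4, column 4: row 4 has {1,2,4,5,6}; column 4 is empty so far; that leaves 3.
At row 6, column 3: row 6 has {2}; column 3 has {1,2,3,4,5}; that leaves 6.
At row 1, column 5: row 1 has {3,4}; column 5 has {1,2,3,4,6}; that leaves 5.
At row 2, column 4: row 2 has {1,2,3,4,5}; column 4 has {3}; that leaves 6.
At row 3, column 1: row 3 has {1,5,6}; column 1 has {2,4,5}; that leaves 3.
At row 3, column 6: row 3 has {1,3,5,6}; column 6 has {4,6}; that leaves 2.
At row 6, column 1: row 6 has {2,6}; column 1 has {2,3,4,5}; that leaves 1.
At row 6, column 2: row 6 has {1,2,6}; column 2 has {1,3,5}; that leaves 4.
At row 6, column 4: row 6 has {1,2,4,6}; column 4 has {3,6}; that leaves 5.
At row 6, column 6: row 6 has {1,2,4,5,6}; column 6 has {2,4,6}; that leaves 3.
At row 1, column 6: row 1 has {3,4,5}; column 6 has {2,3,4,6}; that leaves 1.
At row 3, column 4: row 3 has {1,2,3,5,6}; column 4 has {3,5,6}; that leaves 4.
At row 5, column 1: row 5 has {3,4}; column 1 has {1,2,3,4,5}; that leaves 6.
At row 5, column 2: row 5 has {3,4,6}; column 2 has {1,3,4,5}; that leaves 2.
At row 5, column 4: row 5 has {2,3,4,6}; column 4 has {3,4,5,6}; that leaves 1.
At row 5, column 6: row 5 has {1,2,3,4,6}; column 6 has {1,2,3,4,6}; that leaves 5.
At row 1, column 2: row 1 has {1,3,4,5}; column 2 has {1,2,3,4,5}; that leaves 6.
At row 1, column 4: row 1 has {1,3,4,5,6}; column 4 has {1,3,4,5,6}; that leaves 2.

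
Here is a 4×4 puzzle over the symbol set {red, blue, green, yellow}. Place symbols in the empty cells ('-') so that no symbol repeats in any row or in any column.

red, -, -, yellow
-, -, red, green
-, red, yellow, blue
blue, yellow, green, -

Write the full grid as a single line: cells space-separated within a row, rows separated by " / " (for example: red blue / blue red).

(r1,c3): row 1 has {red,yellow}; column 3 has {red,green,yellow}, so it must be blue.
(r2,c1): row 2 has {red,green}; column 1 has {red,blue}, so it must be yellow.
(r2,c2): row 2 has {red,green,yellow}; column 2 has {red,yellow}, so it must be blue.
(r3,c1): row 3 has {red,blue,yellow}; column 1 has {red,blue,yellow}, so it must be green.
(r4,c4): row 4 has {blue,green,yellow}; column 4 has {blue,green,yellow}, so it must be red.
(r1,c2): row 1 has {red,blue,yellow}; column 2 has {red,blue,yellow}, so it must be green.

red green blue yellow / yellow blue red green / green red yellow blue / blue yellow green red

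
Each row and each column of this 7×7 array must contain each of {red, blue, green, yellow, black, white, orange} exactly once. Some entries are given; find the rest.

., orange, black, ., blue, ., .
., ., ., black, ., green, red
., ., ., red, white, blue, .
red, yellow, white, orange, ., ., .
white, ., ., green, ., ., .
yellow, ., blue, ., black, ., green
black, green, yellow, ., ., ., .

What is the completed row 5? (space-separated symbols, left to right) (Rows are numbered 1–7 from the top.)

white blue red green orange yellow black

At row 1, column 1: row 1 has {blue,black,orange}; column 1 has {red,yellow,black,white}; that leaves green.
At row 2, column 3: row 2 has {red,green,black}; column 3 has {blue,yellow,black,white}; that leaves orange.
At row 2, column 5: row 2 has {red,green,black,orange}; column 5 has {blue,black,white}; that leaves yellow.
At row 3, column 1: row 3 has {red,blue,white}; column 1 has {red,green,yellow,black,white}; that leaves orange.
At row 3, column 2: row 3 has {red,blue,white,orange}; column 2 has {green,yellow,orange}; that leaves black.
At row 3, column 3: row 3 has {red,blue,black,white,orange}; column 3 has {blue,yellow,black,white,orange}; that leaves green.
At row 3, column 7: row 3 has {red,blue,green,black,white,orange}; column 7 has {red,green}; that leaves yellow.
At row 4, column 5: row 4 has {red,yellow,white,orange}; column 5 has {blue,yellow,black,white}; that leaves green.
At row 4, column 6: row 4 has {red,green,yellow,white,orange}; column 6 has {blue,green}; that leaves black.
At row 4, column 7: row 4 has {red,green,yellow,black,white,orange}; column 7 has {red,green,yellow}; that leaves blue.
At row 5, column 3: row 5 has {green,white}; column 3 has {blue,green,yellow,black,white,orange}; that leaves red.
At row 5, column 5: row 5 has {red,green,white}; column 5 has {blue,green,yellow,black,white}; that leaves orange.
At row 5, column 6: row 5 has {red,green,white,orange}; column 6 has {blue,green,black}; that leaves yellow.
At row 5, column 7: row 5 has {red,green,yellow,white,orange}; column 7 has {red,blue,green,yellow}; that leaves black.
At row 6, column 4: row 6 has {blue,green,yellow,black}; column 4 has {red,green,black,orange}; that leaves white.
At row 7, column 4: row 7 has {green,yellow,black}; column 4 has {red,green,black,white,orange}; that leaves blue.
At row 7, column 5: row 7 has {blue,green,yellow,black}; column 5 has {blue,green,yellow,black,white,orange}; that leaves red.
At row 1, column 4: row 1 has {blue,green,black,orange}; column 4 has {red,blue,green,black,white,orange}; that leaves yellow.
At row 1, column 7: row 1 has {blue,green,yellow,black,orange}; column 7 has {red,blue,green,yellow,black}; that leaves white.
At row 2, column 1: row 2 has {red,green,yellow,black,orange}; column 1 has {red,green,yellow,black,white,orange}; that leaves blue.
At row 2, column 2: row 2 has {red,blue,green,yellow,black,orange}; column 2 has {green,yellow,black,orange}; that leaves white.
At row 5, column 2: row 5 has {red,green,yellow,black,white,orange}; column 2 has {green,yellow,black,white,orange}; that leaves blue.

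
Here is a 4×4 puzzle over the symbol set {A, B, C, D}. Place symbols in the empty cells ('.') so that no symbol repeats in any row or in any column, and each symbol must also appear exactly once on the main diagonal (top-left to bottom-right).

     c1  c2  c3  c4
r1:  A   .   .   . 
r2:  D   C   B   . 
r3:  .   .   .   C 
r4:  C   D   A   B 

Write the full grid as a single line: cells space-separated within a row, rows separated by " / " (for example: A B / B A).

row 1 has {A}; column 2 has {C,D} — only B is left for (r1,c2).
row 1 has {A,B}; column 4 has {B,C} — only D is left for (r1,c4).
row 2 has {B,C,D}; column 4 has {B,C,D} — only A is left for (r2,c4).
row 3 has {C}; column 1 has {A,C,D} — only B is left for (r3,c1).
row 3 has {B,C}; column 2 has {B,C,D} — only A is left for (r3,c2).
row 3 has {A,B,C}; column 3 has {A,B}; the diagonal has {A,B,C} — only D is left for (r3,c3).
row 1 has {A,B,D}; column 3 has {A,B,D} — only C is left for (r1,c3).

A B C D / D C B A / B A D C / C D A B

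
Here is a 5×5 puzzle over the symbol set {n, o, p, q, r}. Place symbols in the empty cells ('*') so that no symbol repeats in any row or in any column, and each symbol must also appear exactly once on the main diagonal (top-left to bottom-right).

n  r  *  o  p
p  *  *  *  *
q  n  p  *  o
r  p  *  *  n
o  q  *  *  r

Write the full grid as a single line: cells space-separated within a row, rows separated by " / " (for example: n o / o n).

At row 1, column 3: row 1 has {n,o,p,r}; column 3 has {p}; that leaves q.
At row 2, column 2: row 2 has {p}; column 2 has {n,p,q,r}; the diagonal has {n,p,r}; that leaves o.
At row 2, column 5: row 2 has {o,p}; column 5 has {n,o,p,r}; that leaves q.
At row 3, column 4: row 3 has {n,o,p,q}; column 4 has {o}; that leaves r.
At row 4, column 3: row 4 has {n,p,r}; column 3 has {p,q}; that leaves o.
At row 4, column 4: row 4 has {n,o,p,r}; column 4 has {o,r}; the diagonal has {n,o,p,r}; that leaves q.
At row 5, column 3: row 5 has {o,q,r}; column 3 has {o,p,q}; that leaves n.
At row 5, column 4: row 5 has {n,o,q,r}; column 4 has {o,q,r}; that leaves p.
At row 2, column 3: row 2 has {o,p,q}; column 3 has {n,o,p,q}; that leaves r.
At row 2, column 4: row 2 has {o,p,q,r}; column 4 has {o,p,q,r}; that leaves n.

n r q o p / p o r n q / q n p r o / r p o q n / o q n p r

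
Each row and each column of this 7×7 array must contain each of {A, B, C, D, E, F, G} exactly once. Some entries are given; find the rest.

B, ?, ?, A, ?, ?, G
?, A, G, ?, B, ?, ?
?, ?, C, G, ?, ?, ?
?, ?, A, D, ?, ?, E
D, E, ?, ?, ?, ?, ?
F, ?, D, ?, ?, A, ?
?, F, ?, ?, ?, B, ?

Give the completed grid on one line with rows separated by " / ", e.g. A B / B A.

At row 7, column 3: row 7 has {B,F}; column 3 has {A,C,D,G}; that leaves E.
At row 7, column 4: row 7 has {B,E,F}; column 4 has {A,D,G}; that leaves C.
At row 1, column 3: row 1 has {A,B,G}; column 3 has {A,C,D,E,G}; that leaves F.
At row 5, column 3: row 5 has {D,E}; column 3 has {A,C,D,E,F,G}; that leaves B.
At row 5, column 4: row 5 has {B,D,E}; column 4 has {A,C,D,G}; that leaves F.
At row 2, column 4: row 2 has {A,B,G}; column 4 has {A,C,D,F,G}; that leaves E.
At row 6, column 4: row 6 has {A,D,F}; column 4 has {A,C,D,E,F,G}; that leaves B.
At row 6, column 7: row 6 has {A,B,D,F}; column 7 has {E,G}; that leaves C.
At row 2, column 1: row 2 has {A,B,E,G}; column 1 has {B,D,F}; that leaves C.
At row 4, column 1: row 4 has {A,D,E}; column 1 has {B,C,D,F}; that leaves G.
At row 5, column 7: row 5 has {B,D,E,F}; column 7 has {C,E,G}; that leaves A.
At row 6, column 2: row 6 has {A,B,C,D,F}; column 2 has {A,E,F}; that leaves G.
At row 6, column 5: row 6 has {A,B,C,D,F,G}; column 5 has {B}; that leaves E.
At row 7, column 1: row 7 has {B,C,E,F}; column 1 has {B,C,D,F,G}; that leaves A.
At row 7, column 7: row 7 has {A,B,C,E,F}; column 7 has {A,C,E,G}; that leaves D.
At row 2, column 7: row 2 has {A,B,C,E,G}; column 7 has {A,C,D,E,G}; that leaves F.
At row 3, column 1: row 3 has {C,G}; column 1 has {A,B,C,D,F,G}; that leaves E.
At row 3, column 7: row 3 has {C,E,G}; column 7 has {A,C,D,E,F,G}; that leaves B.
At row 7, column 5: row 7 has {A,B,C,D,E,F}; column 5 has {B,E}; that leaves G.
At row 2, column 6: row 2 has {A,B,C,E,F,G}; column 6 has {A,B}; that leaves D.
At row 3, column 2: row 3 has {B,C,E,G}; column 2 has {A,E,F,G}; that leaves D.
At row 3, column 6: row 3 has {B,C,D,E,G}; column 6 has {A,B,D}; that leaves F.
At row 4, column 6: row 4 has {A,D,E,G}; column 6 has {A,B,D,F}; that leaves C.
At row 5, column 5: row 5 has {A,B,D,E,F}; column 5 has {B,E,G}; that leaves C.
At row 5, column 6: row 5 has {A,B,C,D,E,F}; column 6 has {A,B,C,D,F}; that leaves G.
At row 1, column 2: row 1 has {A,B,F,G}; column 2 has {A,D,E,F,G}; that leaves C.
At row 1, column 5: row 1 has {A,B,C,F,G}; column 5 has {B,C,E,G}; that leaves D.
At row 1, column 6: row 1 has {A,B,C,D,F,G}; column 6 has {A,B,C,D,F,G}; that leaves E.
At row 3, column 5: row 3 has {B,C,D,E,F,G}; column 5 has {B,C,D,E,G}; that leaves A.
At row 4, column 2: row 4 has {A,C,D,E,G}; column 2 has {A,C,D,E,F,G}; that leaves B.
At row 4, column 5: row 4 has {A,B,C,D,E,G}; column 5 has {A,B,C,D,E,G}; that leaves F.

B C F A D E G / C A G E B D F / E D C G A F B / G B A D F C E / D E B F C G A / F G D B E A C / A F E C G B D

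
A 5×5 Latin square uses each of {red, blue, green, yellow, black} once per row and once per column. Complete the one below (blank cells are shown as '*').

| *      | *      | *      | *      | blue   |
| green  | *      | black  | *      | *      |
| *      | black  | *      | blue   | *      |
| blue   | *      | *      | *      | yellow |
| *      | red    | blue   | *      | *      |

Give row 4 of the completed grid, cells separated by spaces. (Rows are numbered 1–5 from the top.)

blue green red black yellow

(r2,c5) = red
(r3,c5) = green
(r4,c2) = green
(r4,c3) = red
(r4,c4) = black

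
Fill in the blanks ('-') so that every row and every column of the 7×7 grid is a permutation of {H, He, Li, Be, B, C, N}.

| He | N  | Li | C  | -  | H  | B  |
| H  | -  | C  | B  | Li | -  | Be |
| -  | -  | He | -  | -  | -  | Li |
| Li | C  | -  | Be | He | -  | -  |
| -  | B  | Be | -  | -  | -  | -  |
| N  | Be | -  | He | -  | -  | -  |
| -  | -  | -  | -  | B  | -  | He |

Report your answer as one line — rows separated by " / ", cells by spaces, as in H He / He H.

He N Li C Be H B / H He C B Li N Be / B H He N C Be Li / Li C H Be He B N / C B Be Li N He H / N Be B He H Li C / Be Li N H B C He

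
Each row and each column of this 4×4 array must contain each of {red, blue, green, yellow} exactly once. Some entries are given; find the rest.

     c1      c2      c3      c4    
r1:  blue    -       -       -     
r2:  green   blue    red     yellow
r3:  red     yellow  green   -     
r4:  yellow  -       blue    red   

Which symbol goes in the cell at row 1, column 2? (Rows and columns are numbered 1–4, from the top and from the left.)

At row 1, column 3: row 1 has {blue}; column 3 has {red,blue,green}; that leaves yellow.
At row 1, column 4: row 1 has {blue,yellow}; column 4 has {red,yellow}; that leaves green.
At row 3, column 4: row 3 has {red,green,yellow}; column 4 has {red,green,yellow}; that leaves blue.
At row 4, column 2: row 4 has {red,blue,yellow}; column 2 has {blue,yellow}; that leaves green.
At row 1, column 2: row 1 has {blue,green,yellow}; column 2 has {blue,green,yellow}; that leaves red.

red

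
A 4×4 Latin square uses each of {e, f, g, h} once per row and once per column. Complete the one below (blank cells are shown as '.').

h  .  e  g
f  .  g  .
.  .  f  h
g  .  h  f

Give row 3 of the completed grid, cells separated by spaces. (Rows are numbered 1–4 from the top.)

e g f h

(r1,c2) = f
(r2,c4) = e
(r3,c1) = e
(r3,c2) = g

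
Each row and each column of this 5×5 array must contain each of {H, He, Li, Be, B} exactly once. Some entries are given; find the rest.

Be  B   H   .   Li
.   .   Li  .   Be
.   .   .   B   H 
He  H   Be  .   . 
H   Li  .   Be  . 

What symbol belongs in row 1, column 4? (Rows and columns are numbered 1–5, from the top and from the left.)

He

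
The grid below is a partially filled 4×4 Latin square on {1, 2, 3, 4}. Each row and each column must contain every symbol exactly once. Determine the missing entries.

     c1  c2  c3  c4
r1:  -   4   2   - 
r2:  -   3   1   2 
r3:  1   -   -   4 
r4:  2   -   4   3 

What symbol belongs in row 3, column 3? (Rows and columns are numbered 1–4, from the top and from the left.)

3

(r1,c1) = 3
(r1,c4) = 1
(r2,c1) = 4
(r3,c2) = 2
(r3,c3) = 3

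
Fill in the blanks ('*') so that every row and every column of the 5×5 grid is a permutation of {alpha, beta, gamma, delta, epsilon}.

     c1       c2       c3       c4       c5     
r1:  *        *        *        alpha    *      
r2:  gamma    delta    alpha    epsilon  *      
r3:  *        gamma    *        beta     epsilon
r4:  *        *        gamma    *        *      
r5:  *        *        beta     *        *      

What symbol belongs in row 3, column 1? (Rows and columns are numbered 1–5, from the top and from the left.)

At row 2, column 5: row 2 has {alpha,gamma,delta,epsilon}; column 5 has {epsilon}; that leaves beta.
At row 3, column 3: row 3 has {beta,gamma,epsilon}; column 3 has {alpha,beta,gamma}; that leaves delta.
At row 4, column 4: row 4 has {gamma}; column 4 has {alpha,beta,epsilon}; that leaves delta.
At row 4, column 5: row 4 has {gamma,delta}; column 5 has {beta,epsilon}; that leaves alpha.
At row 5, column 4: row 5 has {beta}; column 4 has {alpha,beta,delta,epsilon}; that leaves gamma.
At row 5, column 5: row 5 has {beta,gamma}; column 5 has {alpha,beta,epsilon}; that leaves delta.
At row 1, column 3: row 1 has {alpha}; column 3 has {alpha,beta,gamma,delta}; that leaves epsilon.
At row 1, column 5: row 1 has {alpha,epsilon}; column 5 has {alpha,beta,delta,epsilon}; that leaves gamma.
At row 3, column 1: row 3 has {beta,gamma,delta,epsilon}; column 1 has {gamma}; that leaves alpha.

alpha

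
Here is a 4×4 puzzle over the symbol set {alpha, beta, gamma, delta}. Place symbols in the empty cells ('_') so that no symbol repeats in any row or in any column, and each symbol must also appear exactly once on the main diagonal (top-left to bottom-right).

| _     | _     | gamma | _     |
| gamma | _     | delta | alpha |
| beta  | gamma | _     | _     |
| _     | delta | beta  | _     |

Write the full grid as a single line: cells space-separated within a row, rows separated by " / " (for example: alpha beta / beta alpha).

delta alpha gamma beta / gamma beta delta alpha / beta gamma alpha delta / alpha delta beta gamma

(r2,c2) = beta
(r3,c3) = alpha
(r3,c4) = delta
(r4,c1) = alpha
(r4,c4) = gamma
(r1,c1) = delta
(r1,c2) = alpha
(r1,c4) = beta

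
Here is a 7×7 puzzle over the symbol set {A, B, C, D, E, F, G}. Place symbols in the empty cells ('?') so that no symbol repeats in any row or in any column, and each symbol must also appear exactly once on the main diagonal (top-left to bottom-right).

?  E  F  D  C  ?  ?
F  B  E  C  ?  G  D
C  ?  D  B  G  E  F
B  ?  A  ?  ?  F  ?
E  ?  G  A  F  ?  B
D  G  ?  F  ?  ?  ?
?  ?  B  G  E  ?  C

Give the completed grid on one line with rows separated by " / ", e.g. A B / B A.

G E F D C B A / F B E C A G D / C A D B G E F / B C A E D F G / E D G A F C B / D G C F B A E / A F B G E D C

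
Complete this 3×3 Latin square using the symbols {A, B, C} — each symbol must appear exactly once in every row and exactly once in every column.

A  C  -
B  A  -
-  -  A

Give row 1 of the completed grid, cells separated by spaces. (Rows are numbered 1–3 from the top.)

(r1,c3): row 1 has {A,C}; column 3 has {A}, so it must be B.

A C B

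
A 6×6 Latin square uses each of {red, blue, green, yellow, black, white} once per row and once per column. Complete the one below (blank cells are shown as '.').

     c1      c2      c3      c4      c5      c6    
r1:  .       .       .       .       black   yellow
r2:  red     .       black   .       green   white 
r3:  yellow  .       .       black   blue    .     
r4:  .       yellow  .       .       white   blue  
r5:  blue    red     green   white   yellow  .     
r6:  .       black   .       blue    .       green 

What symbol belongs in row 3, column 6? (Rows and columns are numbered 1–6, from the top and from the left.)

(r2,c2) = blue
(r2,c4) = yellow
(r3,c6) = red

red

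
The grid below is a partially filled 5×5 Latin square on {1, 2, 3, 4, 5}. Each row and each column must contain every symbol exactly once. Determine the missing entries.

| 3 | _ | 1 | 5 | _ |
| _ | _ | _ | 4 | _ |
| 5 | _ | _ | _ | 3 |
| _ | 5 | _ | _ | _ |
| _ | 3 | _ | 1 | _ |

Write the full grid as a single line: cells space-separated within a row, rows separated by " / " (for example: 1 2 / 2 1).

3 4 1 5 2 / 1 2 3 4 5 / 5 1 4 2 3 / 4 5 2 3 1 / 2 3 5 1 4

(r3,c4) = 2
(r4,c4) = 3
(r3,c3) = 4
(r4,c3) = 2
(r5,c3) = 5
(r2,c3) = 3
(r3,c2) = 1
(r2,c2) = 2
(r1,c2) = 4
(r1,c5) = 2
(r2,c1) = 1
(r2,c5) = 5
(r4,c1) = 4
(r4,c5) = 1
(r5,c1) = 2
(r5,c5) = 4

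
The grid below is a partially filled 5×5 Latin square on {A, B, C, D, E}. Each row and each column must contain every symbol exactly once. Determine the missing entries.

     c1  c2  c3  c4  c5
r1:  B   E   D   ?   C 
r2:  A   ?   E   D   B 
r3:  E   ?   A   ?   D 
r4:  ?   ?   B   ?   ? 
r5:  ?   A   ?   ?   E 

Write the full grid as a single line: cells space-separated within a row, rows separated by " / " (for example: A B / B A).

B E D A C / A C E D B / E B A C D / C D B E A / D A C B E

row 1 has {B,C,D,E}; column 4 has {D} — only A is left for (r1,c4).
row 2 has {A,B,D,E}; column 2 has {A,E} — only C is left for (r2,c2).
row 3 has {A,D,E}; column 2 has {A,C,E} — only B is left for (r3,c2).
row 3 has {A,B,D,E}; column 4 has {A,D} — only C is left for (r3,c4).
row 4 has {B}; column 2 has {A,B,C,E} — only D is left for (r4,c2).
row 4 has {B,D}; column 4 has {A,C,D} — only E is left for (r4,c4).
row 4 has {B,D,E}; column 5 has {B,C,D,E} — only A is left for (r4,c5).
row 5 has {A,E}; column 3 has {A,B,D,E} — only C is left for (r5,c3).
row 5 has {A,C,E}; column 4 has {A,C,D,E} — only B is left for (r5,c4).
row 4 has {A,B,D,E}; column 1 has {A,B,E} — only C is left for (r4,c1).
row 5 has {A,B,C,E}; column 1 has {A,B,C,E} — only D is left for (r5,c1).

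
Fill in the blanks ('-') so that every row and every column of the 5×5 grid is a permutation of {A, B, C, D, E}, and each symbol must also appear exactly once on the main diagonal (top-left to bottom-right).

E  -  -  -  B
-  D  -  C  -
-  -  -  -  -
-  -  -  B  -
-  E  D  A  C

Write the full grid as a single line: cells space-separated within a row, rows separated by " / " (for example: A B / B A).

E A C D B / A D B C E / C B A E D / D C E B A / B E D A C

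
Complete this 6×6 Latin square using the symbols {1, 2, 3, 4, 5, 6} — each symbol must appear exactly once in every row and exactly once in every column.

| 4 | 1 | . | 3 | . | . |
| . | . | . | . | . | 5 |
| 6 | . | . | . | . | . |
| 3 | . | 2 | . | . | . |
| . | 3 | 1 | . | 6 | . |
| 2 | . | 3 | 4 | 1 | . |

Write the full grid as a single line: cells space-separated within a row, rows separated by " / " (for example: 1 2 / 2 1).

At row 2, column 1: row 2 has {5}; column 1 has {2,3,4,6}; that leaves 1.
At row 5, column 1: row 5 has {1,3,6}; column 1 has {1,2,3,4,6}; that leaves 5.
At row 5, column 4: row 5 has {1,3,5,6}; column 4 has {3,4}; that leaves 2.
At row 5, column 6: row 5 has {1,2,3,5,6}; column 6 has {5}; that leaves 4.
At row 6, column 6: row 6 has {1,2,3,4}; column 6 has {4,5}; that leaves 6.
At row 1, column 6: row 1 has {1,3,4}; column 6 has {4,5,6}; that leaves 2.
At row 2, column 4: row 2 has {1,5}; column 4 has {2,3,4}; that leaves 6.
At row 4, column 6: row 4 has {2,3}; column 6 has {2,4,5,6}; that leaves 1.
At row 6, column 2: row 6 has {1,2,3,4,6}; column 2 has {1,3}; that leaves 5.
At row 1, column 5: row 1 has {1,2,3,4}; column 5 has {1,6}; that leaves 5.
At row 2, column 3: row 2 has {1,5,6}; column 3 has {1,2,3}; that leaves 4.
At row 3, column 3: row 3 has {6}; column 3 has {1,2,3,4}; that leaves 5.
At row 3, column 4: row 3 has {5,6}; column 4 has {2,3,4,6}; that leaves 1.
At row 3, column 6: row 3 has {1,5,6}; column 6 has {1,2,4,5,6}; that leaves 3.
At row 4, column 4: row 4 has {1,2,3}; column 4 has {1,2,3,4,6}; that leaves 5.
At row 4, column 5: row 4 has {1,2,3,5}; column 5 has {1,5,6}; that leaves 4.
At row 1, column 3: row 1 has {1,2,3,4,5}; column 3 has {1,2,3,4,5}; that leaves 6.
At row 2, column 2: row 2 has {1,4,5,6}; column 2 has {1,3,5}; that leaves 2.
At row 2, column 5: row 2 has {1,2,4,5,6}; column 5 has {1,4,5,6}; that leaves 3.
At row 3, column 2: row 3 has {1,3,5,6}; column 2 has {1,2,3,5}; that leaves 4.
At row 3, column 5: row 3 has {1,3,4,5,6}; column 5 has {1,3,4,5,6}; that leaves 2.
At row 4, column 2: row 4 has {1,2,3,4,5}; column 2 has {1,2,3,4,5}; that leaves 6.

4 1 6 3 5 2 / 1 2 4 6 3 5 / 6 4 5 1 2 3 / 3 6 2 5 4 1 / 5 3 1 2 6 4 / 2 5 3 4 1 6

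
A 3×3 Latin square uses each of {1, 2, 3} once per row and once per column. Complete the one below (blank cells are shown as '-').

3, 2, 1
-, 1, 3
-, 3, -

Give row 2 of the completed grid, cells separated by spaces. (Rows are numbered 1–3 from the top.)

2 1 3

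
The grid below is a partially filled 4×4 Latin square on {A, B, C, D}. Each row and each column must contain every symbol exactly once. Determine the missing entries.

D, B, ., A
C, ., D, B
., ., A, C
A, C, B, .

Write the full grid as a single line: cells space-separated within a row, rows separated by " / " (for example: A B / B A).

(r1,c3): row 1 has {A,B,D}; column 3 has {A,B,D}, so it must be C.
(r2,c2): row 2 has {B,C,D}; column 2 has {B,C}, so it must be A.
(r3,c1): row 3 has {A,C}; column 1 has {A,C,D}, so it must be B.
(r3,c2): row 3 has {A,B,C}; column 2 has {A,B,C}, so it must be D.
(r4,c4): row 4 has {A,B,C}; column 4 has {A,B,C}, so it must be D.

D B C A / C A D B / B D A C / A C B D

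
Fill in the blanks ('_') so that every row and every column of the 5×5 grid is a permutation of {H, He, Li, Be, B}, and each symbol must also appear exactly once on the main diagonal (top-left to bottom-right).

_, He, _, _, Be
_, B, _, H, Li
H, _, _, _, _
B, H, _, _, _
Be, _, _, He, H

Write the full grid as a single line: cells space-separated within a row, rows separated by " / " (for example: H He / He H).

At row 1, column 1: row 1 has {He,Be}; column 1 has {H,Be,B}; the diagonal has {H,B}; that leaves Li.
At row 1, column 4: row 1 has {He,Li,Be}; column 4 has {H,He}; that leaves B.
At row 2, column 1: row 2 has {H,Li,B}; column 1 has {H,Li,Be,B}; that leaves He.
At row 2, column 3: row 2 has {H,He,Li,B}; column 3 is empty so far; that leaves Be.
At row 3, column 3: row 3 has {H}; column 3 has {Be}; the diagonal has {H,Li,B}; that leaves He.
At row 3, column 5: row 3 has {H,He}; column 5 has {H,Li,Be}; that leaves B.
At row 4, column 3: row 4 has {H,B}; column 3 has {He,Be}; that leaves Li.
At row 4, column 4: row 4 has {H,Li,B}; column 4 has {H,He,B}; the diagonal has {H,He,Li,B}; that leaves Be.
At row 4, column 5: row 4 has {H,Li,Be,B}; column 5 has {H,Li,Be,B}; that leaves He.
At row 5, column 2: row 5 has {H,He,Be}; column 2 has {H,He,B}; that leaves Li.
At row 5, column 3: row 5 has {H,He,Li,Be}; column 3 has {He,Li,Be}; that leaves B.
At row 1, column 3: row 1 has {He,Li,Be,B}; column 3 has {He,Li,Be,B}; that leaves H.
At row 3, column 2: row 3 has {H,He,B}; column 2 has {H,He,Li,B}; that leaves Be.
At row 3, column 4: row 3 has {H,He,Be,B}; column 4 has {H,He,Be,B}; that leaves Li.

Li He H B Be / He B Be H Li / H Be He Li B / B H Li Be He / Be Li B He H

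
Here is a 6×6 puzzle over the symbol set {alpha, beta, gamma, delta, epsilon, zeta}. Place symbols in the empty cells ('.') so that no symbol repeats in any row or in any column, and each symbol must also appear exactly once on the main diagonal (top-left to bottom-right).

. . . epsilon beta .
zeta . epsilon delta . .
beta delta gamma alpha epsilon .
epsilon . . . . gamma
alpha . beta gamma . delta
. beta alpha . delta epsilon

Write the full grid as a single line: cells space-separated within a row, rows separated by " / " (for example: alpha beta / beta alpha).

delta gamma zeta epsilon beta alpha / zeta alpha epsilon delta gamma beta / beta delta gamma alpha epsilon zeta / epsilon zeta delta beta alpha gamma / alpha epsilon beta gamma zeta delta / gamma beta alpha zeta delta epsilon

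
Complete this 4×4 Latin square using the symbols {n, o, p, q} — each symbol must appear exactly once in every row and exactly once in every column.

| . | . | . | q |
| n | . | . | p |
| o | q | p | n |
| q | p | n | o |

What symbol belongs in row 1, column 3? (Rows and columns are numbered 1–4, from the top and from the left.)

(r1,c1): row 1 has {q}; column 1 has {n,o,q}, so it must be p.
(r1,c3): row 1 has {p,q}; column 3 has {n,p}, so it must be o.

o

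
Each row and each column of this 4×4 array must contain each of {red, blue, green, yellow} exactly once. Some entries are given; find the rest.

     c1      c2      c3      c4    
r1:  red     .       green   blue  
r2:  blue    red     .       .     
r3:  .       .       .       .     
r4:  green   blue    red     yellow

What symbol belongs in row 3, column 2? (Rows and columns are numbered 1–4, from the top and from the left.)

green

row 1 has {red,blue,green}; column 2 has {red,blue} — only yellow is left for (r1,c2).
row 2 has {red,blue}; column 3 has {red,green} — only yellow is left for (r2,c3).
row 2 has {red,blue,yellow}; column 4 has {blue,yellow} — only green is left for (r2,c4).
row 3 is empty so far; column 1 has {red,blue,green} — only yellow is left for (r3,c1).
row 3 has {yellow}; column 2 has {red,blue,yellow} — only green is left for (r3,c2).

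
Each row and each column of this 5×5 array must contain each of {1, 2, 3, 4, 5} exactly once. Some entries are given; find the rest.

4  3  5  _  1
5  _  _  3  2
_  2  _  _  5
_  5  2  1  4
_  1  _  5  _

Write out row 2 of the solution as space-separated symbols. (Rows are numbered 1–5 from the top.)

5 4 1 3 2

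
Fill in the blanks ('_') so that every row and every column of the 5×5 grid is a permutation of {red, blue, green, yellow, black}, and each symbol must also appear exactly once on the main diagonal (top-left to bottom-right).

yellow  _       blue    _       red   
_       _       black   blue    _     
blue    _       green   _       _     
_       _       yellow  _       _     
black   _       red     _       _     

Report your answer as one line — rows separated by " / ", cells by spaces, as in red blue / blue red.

row 2 has {blue,black}; column 2 is empty so far; the diagonal has {green,yellow} — only red is left for (r2,c2).
row 4 has {yellow}; column 4 has {blue}; the diagonal has {red,green,yellow} — only black is left for (r4,c4).
row 5 has {red,black}; column 5 has {red}; the diagonal has {red,green,yellow,black} — only blue is left for (r5,c5).
row 1 has {red,blue,yellow}; column 4 has {blue,black} — only green is left for (r1,c4).
row 2 has {red,blue,black}; column 1 has {blue,yellow,black} — only green is left for (r2,c1).
row 2 has {red,blue,green,black}; column 5 has {red,blue} — only yellow is left for (r2,c5).
row 3 has {blue,green}; column 5 has {red,blue,yellow} — only black is left for (r3,c5).
row 4 has {yellow,black}; column 1 has {blue,green,yellow,black} — only red is left for (r4,c1).
row 4 has {red,yellow,black}; column 5 has {red,blue,yellow,black} — only green is left for (r4,c5).
row 5 has {red,blue,black}; column 4 has {blue,green,black} — only yellow is left for (r5,c4).
row 1 has {red,blue,green,yellow}; column 2 has {red} — only black is left for (r1,c2).
row 3 has {blue,green,black}; column 2 has {red,black} — only yellow is left for (r3,c2).
row 3 has {blue,green,yellow,black}; column 4 has {blue,green,yellow,black} — only red is left for (r3,c4).
row 4 has {red,green,yellow,black}; column 2 has {red,yellow,black} — only blue is left for (r4,c2).
row 5 has {red,blue,yellow,black}; column 2 has {red,blue,yellow,black} — only green is left for (r5,c2).

yellow black blue green red / green red black blue yellow / blue yellow green red black / red blue yellow black green / black green red yellow blue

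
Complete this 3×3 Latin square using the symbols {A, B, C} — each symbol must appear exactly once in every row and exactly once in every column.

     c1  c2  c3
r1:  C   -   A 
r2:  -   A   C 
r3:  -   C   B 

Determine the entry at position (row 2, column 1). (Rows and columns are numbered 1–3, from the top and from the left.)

B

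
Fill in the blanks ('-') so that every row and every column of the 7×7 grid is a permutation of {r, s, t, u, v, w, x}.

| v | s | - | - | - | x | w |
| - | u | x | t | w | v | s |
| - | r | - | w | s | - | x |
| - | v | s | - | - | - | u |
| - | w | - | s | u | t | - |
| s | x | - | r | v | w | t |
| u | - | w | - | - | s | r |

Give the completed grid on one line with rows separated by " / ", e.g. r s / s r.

(r1,c4): row 1 has {s,v,w,x}; column 4 has {r,s,t,w}, so it must be u.
(r2,c1): row 2 has {s,t,u,v,w,x}; column 1 has {s,u,v}, so it must be r.
(r3,c1): row 3 has {r,s,w,x}; column 1 has {r,s,u,v}, so it must be t.
(r3,c6): row 3 has {r,s,t,w,x}; column 6 has {s,t,v,w,x}, so it must be u.
(r4,c4): row 4 has {s,u,v}; column 4 has {r,s,t,u,w}, so it must be x.
(r4,c6): row 4 has {s,u,v,x}; column 6 has {s,t,u,v,w,x}, so it must be r.
(r5,c1): row 5 has {s,t,u,w}; column 1 has {r,s,t,u,v}, so it must be x.
(r5,c7): row 5 has {s,t,u,w,x}; column 7 has {r,s,t,u,w,x}, so it must be v.
(r6,c3): row 6 has {r,s,t,v,w,x}; column 3 has {s,w,x}, so it must be u.
(r7,c2): row 7 has {r,s,u,w}; column 2 has {r,s,u,v,w,x}, so it must be t.
(r7,c4): row 7 has {r,s,t,u,w}; column 4 has {r,s,t,u,w,x}, so it must be v.
(r7,c5): row 7 has {r,s,t,u,v,w}; column 5 has {s,u,v,w}, so it must be x.
(r3,c3): row 3 has {r,s,t,u,w,x}; column 3 has {s,u,w,x}, so it must be v.
(r4,c1): row 4 has {r,s,u,v,x}; column 1 has {r,s,t,u,v,x}, so it must be w.
(r4,c5): row 4 has {r,s,u,v,w,x}; column 5 has {s,u,v,w,x}, so it must be t.
(r5,c3): row 5 has {s,t,u,v,w,x}; column 3 has {s,u,v,w,x}, so it must be r.
(r1,c3): row 1 has {s,u,v,w,x}; column 3 has {r,s,u,v,w,x}, so it must be t.
(r1,c5): row 1 has {s,t,u,v,w,x}; column 5 has {s,t,u,v,w,x}, so it must be r.

v s t u r x w / r u x t w v s / t r v w s u x / w v s x t r u / x w r s u t v / s x u r v w t / u t w v x s r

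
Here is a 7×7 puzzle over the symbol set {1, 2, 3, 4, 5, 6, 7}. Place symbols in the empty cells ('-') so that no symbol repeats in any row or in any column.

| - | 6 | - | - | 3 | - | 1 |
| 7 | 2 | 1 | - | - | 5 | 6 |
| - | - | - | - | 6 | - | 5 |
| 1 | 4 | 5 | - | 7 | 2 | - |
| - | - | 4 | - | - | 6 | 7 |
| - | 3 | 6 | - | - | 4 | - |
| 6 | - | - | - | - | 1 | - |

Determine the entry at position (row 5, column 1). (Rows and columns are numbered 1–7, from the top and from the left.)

3

row 1 has {1,3,6}; column 6 has {1,2,4,5,6} — only 7 is left for (r1,c6).
row 2 has {1,2,5,6,7}; column 5 has {3,6,7} — only 4 is left for (r2,c5).
row 3 has {5,6}; column 6 has {1,2,4,5,6,7} — only 3 is left for (r3,c6).
row 4 has {1,2,4,5,7}; column 7 has {1,5,6,7} — only 3 is left for (r4,c7).
row 6 has {3,4,6}; column 7 has {1,3,5,6,7} — only 2 is left for (r6,c7).
row 7 has {1,6}; column 7 has {1,2,3,5,6,7} — only 4 is left for (r7,c7).
row 1 has {1,3,6,7}; column 3 has {1,4,5,6} — only 2 is left for (r1,c3).
row 2 has {1,2,4,5,6,7}; column 4 is empty so far — only 3 is left for (r2,c4).
row 3 has {3,5,6}; column 3 has {1,2,4,5,6} — only 7 is left for (r3,c3).
row 4 has {1,2,3,4,5,7}; column 4 has {3} — only 6 is left for (r4,c4).
row 6 has {2,3,4,6}; column 1 has {1,6,7} — only 5 is left for (r6,c1).
row 6 has {2,3,4,5,6}; column 5 has {3,4,6,7} — only 1 is left for (r6,c5).
row 7 has {1,4,6}; column 3 has {1,2,4,5,6,7} — only 3 is left for (r7,c3).
row 1 has {1,2,3,6,7}; column 1 has {1,5,6,7} — only 4 is left for (r1,c1).
row 1 has {1,2,3,4,6,7}; column 4 has {3,6} — only 5 is left for (r1,c4).
row 3 has {3,5,6,7}; column 1 has {1,4,5,6,7} — only 2 is left for (r3,c1).
row 3 has {2,3,5,6,7}; column 2 has {2,3,4,6} — only 1 is left for (r3,c2).
row 3 has {1,2,3,5,6,7}; column 4 has {3,5,6} — only 4 is left for (r3,c4).
row 5 has {4,6,7}; column 1 has {1,2,4,5,6,7} — only 3 is left for (r5,c1).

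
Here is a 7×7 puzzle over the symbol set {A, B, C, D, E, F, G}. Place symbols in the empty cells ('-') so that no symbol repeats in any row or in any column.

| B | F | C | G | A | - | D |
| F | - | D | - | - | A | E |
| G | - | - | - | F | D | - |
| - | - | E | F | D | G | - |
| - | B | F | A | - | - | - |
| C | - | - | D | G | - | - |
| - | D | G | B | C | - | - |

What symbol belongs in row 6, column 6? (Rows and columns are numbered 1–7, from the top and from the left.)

row 1 has {A,B,C,D,F,G}; column 6 has {A,D,G} — only E is left for (r1,c6).
row 2 has {A,D,E,F}; column 4 has {A,B,D,F,G} — only C is left for (r2,c4).
row 2 has {A,C,D,E,F}; column 5 has {A,C,D,F,G} — only B is left for (r2,c5).
row 3 has {D,F,G}; column 4 has {A,B,C,D,F,G} — only E is left for (r3,c4).
row 4 has {D,E,F,G}; column 1 has {B,C,F,G} — only A is left for (r4,c1).
row 4 has {A,D,E,F,G}; column 2 has {B,D,F} — only C is left for (r4,c2).
row 4 has {A,C,D,E,F,G}; column 7 has {D,E} — only B is left for (r4,c7).
row 5 has {A,B,F}; column 5 has {A,B,C,D,F,G} — only E is left for (r5,c5).
row 5 has {A,B,E,F}; column 6 has {A,D,E,G} — only C is left for (r5,c6).
row 5 has {A,B,C,E,F}; column 7 has {B,D,E} — only G is left for (r5,c7).
row 7 has {B,C,D,G}; column 1 has {A,B,C,F,G} — only E is left for (r7,c1).
row 7 has {B,C,D,E,G}; column 6 has {A,C,D,E,G} — only F is left for (r7,c6).
row 7 has {B,C,D,E,F,G}; column 7 has {B,D,E,G} — only A is left for (r7,c7).
row 2 has {A,B,C,D,E,F}; column 2 has {B,C,D,F} — only G is left for (r2,c2).
row 3 has {D,E,F,G}; column 2 has {B,C,D,F,G} — only A is left for (r3,c2).
row 3 has {A,D,E,F,G}; column 3 has {C,D,E,F,G} — only B is left for (r3,c3).
row 3 has {A,B,D,E,F,G}; column 7 has {A,B,D,E,G} — only C is left for (r3,c7).
row 5 has {A,B,C,E,F,G}; column 1 has {A,B,C,E,F,G} — only D is left for (r5,c1).
row 6 has {C,D,G}; column 2 has {A,B,C,D,F,G} — only E is left for (r6,c2).
row 6 has {C,D,E,G}; column 3 has {B,C,D,E,F,G} — only A is left for (r6,c3).
row 6 has {A,C,D,E,G}; column 6 has {A,C,D,E,F,G} — only B is left for (r6,c6).

B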